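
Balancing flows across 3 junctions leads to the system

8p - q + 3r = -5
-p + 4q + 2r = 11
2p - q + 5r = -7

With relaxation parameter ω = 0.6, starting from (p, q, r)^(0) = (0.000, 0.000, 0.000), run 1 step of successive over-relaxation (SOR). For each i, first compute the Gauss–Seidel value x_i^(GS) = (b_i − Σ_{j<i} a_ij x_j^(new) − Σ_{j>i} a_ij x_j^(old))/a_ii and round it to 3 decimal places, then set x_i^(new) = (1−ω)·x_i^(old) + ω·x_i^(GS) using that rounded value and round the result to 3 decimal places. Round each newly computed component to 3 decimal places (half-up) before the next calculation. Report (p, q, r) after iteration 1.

Iteration 1:
  p: GS value = (-5 - (-1)·0.000 - (3)·0.000) / (8) = -0.625;  p ← (1−ω)·0.000 + ω·-0.625 = -0.375
  q: GS value = (11 - (-1)·-0.375 - (2)·0.000) / (4) = 2.656;  q ← (1−ω)·0.000 + ω·2.656 = 1.594
  r: GS value = (-7 - (2)·-0.375 - (-1)·1.594) / (5) = -0.931;  r ← (1−ω)·0.000 + ω·-0.931 = -0.559

(-0.375, 1.594, -0.559)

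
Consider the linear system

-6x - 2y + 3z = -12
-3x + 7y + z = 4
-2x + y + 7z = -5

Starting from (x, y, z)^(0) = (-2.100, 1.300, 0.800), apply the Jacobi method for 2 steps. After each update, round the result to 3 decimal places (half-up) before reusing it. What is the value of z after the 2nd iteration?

Iteration 1:
  x = (-12 - (-2)·1.300 - (3)·0.800) / (-6) = 1.967
  y = (4 - (-3)·-2.100 - (1)·0.800) / (7) = -0.443
  z = (-5 - (-2)·-2.100 - (1)·1.300) / (7) = -1.500
Iteration 2:
  x = (-12 - (-2)·-0.443 - (3)·-1.500) / (-6) = 1.398
  y = (4 - (-3)·1.967 - (1)·-1.500) / (7) = 1.629
  z = (-5 - (-2)·1.967 - (1)·-0.443) / (7) = -0.089

-0.089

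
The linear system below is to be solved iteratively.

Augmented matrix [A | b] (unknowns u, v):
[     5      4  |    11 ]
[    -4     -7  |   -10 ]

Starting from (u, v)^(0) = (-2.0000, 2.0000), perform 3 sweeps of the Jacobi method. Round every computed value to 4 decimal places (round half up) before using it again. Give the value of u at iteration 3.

Iteration 1:
  u = (11 - (4)·2.0000) / (5) = 0.6000
  v = (-10 - (-4)·-2.0000) / (-7) = 2.5714
Iteration 2:
  u = (11 - (4)·2.5714) / (5) = 0.1429
  v = (-10 - (-4)·0.6000) / (-7) = 1.0857
Iteration 3:
  u = (11 - (4)·1.0857) / (5) = 1.3314
  v = (-10 - (-4)·0.1429) / (-7) = 1.3469

1.3314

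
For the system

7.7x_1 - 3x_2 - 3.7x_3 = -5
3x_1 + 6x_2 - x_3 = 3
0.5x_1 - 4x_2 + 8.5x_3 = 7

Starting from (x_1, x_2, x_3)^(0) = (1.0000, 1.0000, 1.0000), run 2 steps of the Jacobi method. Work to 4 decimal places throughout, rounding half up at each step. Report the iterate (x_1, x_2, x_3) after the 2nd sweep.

Iteration 1:
  x_1 = (-5 - (-3)·1.0000 - (-3.7)·1.0000) / (7.7) = 0.2208
  x_2 = (3 - (3)·1.0000 - (-1)·1.0000) / (6) = 0.1667
  x_3 = (7 - (0.5)·1.0000 - (-4)·1.0000) / (8.5) = 1.2353
Iteration 2:
  x_1 = (-5 - (-3)·0.1667 - (-3.7)·1.2353) / (7.7) = 0.0092
  x_2 = (3 - (3)·0.2208 - (-1)·1.2353) / (6) = 0.5955
  x_3 = (7 - (0.5)·0.2208 - (-4)·0.1667) / (8.5) = 0.8890

(0.0092, 0.5955, 0.8890)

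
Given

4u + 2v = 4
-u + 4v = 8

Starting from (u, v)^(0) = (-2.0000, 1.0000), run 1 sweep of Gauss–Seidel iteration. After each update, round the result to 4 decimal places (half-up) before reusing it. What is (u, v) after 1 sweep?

Iteration 1:
  u = (4 - (2)·1.0000) / (4) = 0.5000
  v = (8 - (-1)·0.5000) / (4) = 2.1250

(0.5000, 2.1250)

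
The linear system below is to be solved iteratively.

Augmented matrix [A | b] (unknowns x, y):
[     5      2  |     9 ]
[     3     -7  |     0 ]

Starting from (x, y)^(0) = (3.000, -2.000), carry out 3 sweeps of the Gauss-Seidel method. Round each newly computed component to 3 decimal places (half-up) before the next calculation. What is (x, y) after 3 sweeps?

Iteration 1:
  x = (9 - (2)·-2.000) / (5) = 2.600
  y = (0 - (3)·2.600) / (-7) = 1.114
Iteration 2:
  x = (9 - (2)·1.114) / (5) = 1.354
  y = (0 - (3)·1.354) / (-7) = 0.580
Iteration 3:
  x = (9 - (2)·0.580) / (5) = 1.568
  y = (0 - (3)·1.568) / (-7) = 0.672

(1.568, 0.672)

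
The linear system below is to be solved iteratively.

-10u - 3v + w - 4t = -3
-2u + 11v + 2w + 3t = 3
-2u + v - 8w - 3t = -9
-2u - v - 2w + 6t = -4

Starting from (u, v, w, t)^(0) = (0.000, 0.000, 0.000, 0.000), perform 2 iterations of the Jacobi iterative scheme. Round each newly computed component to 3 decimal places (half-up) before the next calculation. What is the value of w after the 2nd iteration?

Iteration 1:
  u = (-3 - (-3)·0.000 - (1)·0.000 - (-4)·0.000) / (-10) = 0.300
  v = (3 - (-2)·0.000 - (2)·0.000 - (3)·0.000) / (11) = 0.273
  w = (-9 - (-2)·0.000 - (1)·0.000 - (-3)·0.000) / (-8) = 1.125
  t = (-4 - (-2)·0.000 - (-1)·0.000 - (-2)·0.000) / (6) = -0.667
Iteration 2:
  u = (-3 - (-3)·0.273 - (1)·1.125 - (-4)·-0.667) / (-10) = 0.597
  v = (3 - (-2)·0.300 - (2)·1.125 - (3)·-0.667) / (11) = 0.305
  w = (-9 - (-2)·0.300 - (1)·0.273 - (-3)·-0.667) / (-8) = 1.334
  t = (-4 - (-2)·0.300 - (-1)·0.273 - (-2)·1.125) / (6) = -0.146

1.334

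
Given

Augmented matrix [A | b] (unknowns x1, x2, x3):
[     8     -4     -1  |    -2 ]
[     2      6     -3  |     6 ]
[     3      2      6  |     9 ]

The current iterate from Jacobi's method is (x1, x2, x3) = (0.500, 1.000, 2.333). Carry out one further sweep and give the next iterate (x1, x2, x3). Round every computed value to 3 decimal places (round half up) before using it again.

One sweep:
  x1 = (-2 - (-4)·1.000 - (-1)·2.333) / (8) = 0.542
  x2 = (6 - (2)·0.500 - (-3)·2.333) / (6) = 2.000
  x3 = (9 - (3)·0.500 - (2)·1.000) / (6) = 0.917

(0.542, 2.000, 0.917)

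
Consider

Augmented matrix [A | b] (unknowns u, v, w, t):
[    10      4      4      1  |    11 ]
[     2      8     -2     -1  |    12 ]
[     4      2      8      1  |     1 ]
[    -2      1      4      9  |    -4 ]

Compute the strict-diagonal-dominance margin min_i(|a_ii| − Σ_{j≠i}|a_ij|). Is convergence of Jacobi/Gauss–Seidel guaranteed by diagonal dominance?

row 1: |10| − (4+4+1) = 1
row 2: |8| − (2+2+1) = 3
row 3: |8| − (4+2+1) = 1
row 4: |9| − (2+1+4) = 2
minimum over rows = 1 → strictly diagonally dominant (convergence guaranteed)

1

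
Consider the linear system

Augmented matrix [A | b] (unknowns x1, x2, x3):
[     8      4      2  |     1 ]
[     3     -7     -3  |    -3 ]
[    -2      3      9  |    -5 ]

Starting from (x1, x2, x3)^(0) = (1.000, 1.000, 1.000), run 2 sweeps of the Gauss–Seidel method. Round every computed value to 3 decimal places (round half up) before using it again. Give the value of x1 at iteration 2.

0.410

Iteration 1:
  x1 = (1 - (4)·1.000 - (2)·1.000) / (8) = -0.625
  x2 = (-3 - (3)·-0.625 - (-3)·1.000) / (-7) = -0.268
  x3 = (-5 - (-2)·-0.625 - (3)·-0.268) / (9) = -0.605
Iteration 2:
  x1 = (1 - (4)·-0.268 - (2)·-0.605) / (8) = 0.410
  x2 = (-3 - (3)·0.410 - (-3)·-0.605) / (-7) = 0.864
  x3 = (-5 - (-2)·0.410 - (3)·0.864) / (9) = -0.752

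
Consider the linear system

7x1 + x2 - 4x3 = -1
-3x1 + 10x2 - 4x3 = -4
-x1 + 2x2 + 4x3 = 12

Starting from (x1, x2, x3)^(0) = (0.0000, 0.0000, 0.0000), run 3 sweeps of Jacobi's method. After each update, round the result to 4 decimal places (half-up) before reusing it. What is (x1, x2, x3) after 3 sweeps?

Iteration 1:
  x1 = (-1 - (1)·0.0000 - (-4)·0.0000) / (7) = -0.1429
  x2 = (-4 - (-3)·0.0000 - (-4)·0.0000) / (10) = -0.4000
  x3 = (12 - (-1)·0.0000 - (2)·0.0000) / (4) = 3.0000
Iteration 2:
  x1 = (-1 - (1)·-0.4000 - (-4)·3.0000) / (7) = 1.6286
  x2 = (-4 - (-3)·-0.1429 - (-4)·3.0000) / (10) = 0.7571
  x3 = (12 - (-1)·-0.1429 - (2)·-0.4000) / (4) = 3.1643
Iteration 3:
  x1 = (-1 - (1)·0.7571 - (-4)·3.1643) / (7) = 1.5572
  x2 = (-4 - (-3)·1.6286 - (-4)·3.1643) / (10) = 1.3543
  x3 = (12 - (-1)·1.6286 - (2)·0.7571) / (4) = 3.0286

(1.5572, 1.3543, 3.0286)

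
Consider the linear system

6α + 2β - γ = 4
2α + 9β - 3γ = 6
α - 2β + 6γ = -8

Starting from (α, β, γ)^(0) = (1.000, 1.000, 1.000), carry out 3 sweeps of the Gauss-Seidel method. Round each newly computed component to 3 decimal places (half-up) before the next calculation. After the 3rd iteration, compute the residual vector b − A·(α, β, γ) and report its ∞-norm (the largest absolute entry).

Iteration 1:
  α = (4 - (2)·1.000 - (-1)·1.000) / (6) = 0.500
  β = (6 - (2)·0.500 - (-3)·1.000) / (9) = 0.889
  γ = (-8 - (1)·0.500 - (-2)·0.889) / (6) = -1.120
Iteration 2:
  α = (4 - (2)·0.889 - (-1)·-1.120) / (6) = 0.184
  β = (6 - (2)·0.184 - (-3)·-1.120) / (9) = 0.252
  γ = (-8 - (1)·0.184 - (-2)·0.252) / (6) = -1.280
Iteration 3:
  α = (4 - (2)·0.252 - (-1)·-1.280) / (6) = 0.369
  β = (6 - (2)·0.369 - (-3)·-1.280) / (9) = 0.158
  γ = (-8 - (1)·0.369 - (-2)·0.158) / (6) = -1.342
Residual b − A·x = (0.128, -0.186, -0.001); ∞-norm = 0.186

0.186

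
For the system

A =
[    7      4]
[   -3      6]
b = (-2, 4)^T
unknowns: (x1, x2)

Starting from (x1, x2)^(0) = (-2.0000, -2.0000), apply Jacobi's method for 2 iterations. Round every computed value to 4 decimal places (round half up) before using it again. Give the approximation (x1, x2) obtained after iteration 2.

Iteration 1:
  x1 = (-2 - (4)·-2.0000) / (7) = 0.8571
  x2 = (4 - (-3)·-2.0000) / (6) = -0.3333
Iteration 2:
  x1 = (-2 - (4)·-0.3333) / (7) = -0.0953
  x2 = (4 - (-3)·0.8571) / (6) = 1.0952

(-0.0953, 1.0952)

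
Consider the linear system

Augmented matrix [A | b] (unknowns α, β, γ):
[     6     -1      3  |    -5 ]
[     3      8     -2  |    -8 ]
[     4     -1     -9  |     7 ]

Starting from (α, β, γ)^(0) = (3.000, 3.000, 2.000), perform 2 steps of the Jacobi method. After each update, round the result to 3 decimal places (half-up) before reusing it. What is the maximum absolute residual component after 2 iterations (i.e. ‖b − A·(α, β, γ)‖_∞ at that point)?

Iteration 1:
  α = (-5 - (-1)·3.000 - (3)·2.000) / (6) = -1.333
  β = (-8 - (3)·3.000 - (-2)·2.000) / (8) = -1.625
  γ = (7 - (4)·3.000 - (-1)·3.000) / (-9) = 0.222
Iteration 2:
  α = (-5 - (-1)·-1.625 - (3)·0.222) / (6) = -1.215
  β = (-8 - (3)·-1.333 - (-2)·0.222) / (8) = -0.445
  γ = (7 - (4)·-1.333 - (-1)·-1.625) / (-9) = -1.190
Residual b − A·x = (5.415, -3.175, 0.705); ∞-norm = 5.415

5.415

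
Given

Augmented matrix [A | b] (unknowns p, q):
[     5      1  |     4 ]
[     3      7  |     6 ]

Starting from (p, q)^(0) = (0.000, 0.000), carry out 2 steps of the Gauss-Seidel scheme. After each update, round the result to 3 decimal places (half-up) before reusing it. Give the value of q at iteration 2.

0.558

Iteration 1:
  p = (4 - (1)·0.000) / (5) = 0.800
  q = (6 - (3)·0.800) / (7) = 0.514
Iteration 2:
  p = (4 - (1)·0.514) / (5) = 0.697
  q = (6 - (3)·0.697) / (7) = 0.558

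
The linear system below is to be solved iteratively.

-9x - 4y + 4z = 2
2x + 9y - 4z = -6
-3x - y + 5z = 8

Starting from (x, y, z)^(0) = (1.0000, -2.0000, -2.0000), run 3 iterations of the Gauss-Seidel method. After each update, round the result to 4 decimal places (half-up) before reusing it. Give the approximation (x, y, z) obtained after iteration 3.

Iteration 1:
  x = (2 - (-4)·-2.0000 - (4)·-2.0000) / (-9) = -0.2222
  y = (-6 - (2)·-0.2222 - (-4)·-2.0000) / (9) = -1.5062
  z = (8 - (-3)·-0.2222 - (-1)·-1.5062) / (5) = 1.1654
Iteration 2:
  x = (2 - (-4)·-1.5062 - (4)·1.1654) / (-9) = 0.9652
  y = (-6 - (2)·0.9652 - (-4)·1.1654) / (9) = -0.3632
  z = (8 - (-3)·0.9652 - (-1)·-0.3632) / (5) = 2.1065
Iteration 3:
  x = (2 - (-4)·-0.3632 - (4)·2.1065) / (-9) = 0.8754
  y = (-6 - (2)·0.8754 - (-4)·2.1065) / (9) = 0.0750
  z = (8 - (-3)·0.8754 - (-1)·0.0750) / (5) = 2.1402

(0.8754, 0.0750, 2.1402)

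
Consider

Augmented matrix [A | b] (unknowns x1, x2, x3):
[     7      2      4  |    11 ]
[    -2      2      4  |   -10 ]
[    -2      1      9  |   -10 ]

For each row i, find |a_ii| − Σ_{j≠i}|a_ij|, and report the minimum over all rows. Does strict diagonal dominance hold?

-4

row 1: |7| − (2+4) = 1
row 2: |2| − (2+4) = -4
row 3: |9| − (2+1) = 6
minimum over rows = -4 → not strictly diagonally dominant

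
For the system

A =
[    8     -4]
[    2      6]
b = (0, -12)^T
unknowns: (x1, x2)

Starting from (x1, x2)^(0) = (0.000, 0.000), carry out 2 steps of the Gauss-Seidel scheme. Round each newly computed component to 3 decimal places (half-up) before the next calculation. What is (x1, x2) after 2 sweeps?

Iteration 1:
  x1 = (0 - (-4)·0.000) / (8) = 0.000
  x2 = (-12 - (2)·0.000) / (6) = -2.000
Iteration 2:
  x1 = (0 - (-4)·-2.000) / (8) = -1.000
  x2 = (-12 - (2)·-1.000) / (6) = -1.667

(-1.000, -1.667)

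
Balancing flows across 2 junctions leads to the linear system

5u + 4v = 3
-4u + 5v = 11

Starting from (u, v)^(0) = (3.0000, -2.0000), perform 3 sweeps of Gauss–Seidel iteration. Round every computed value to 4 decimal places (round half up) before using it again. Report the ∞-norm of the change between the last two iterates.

Iteration 1:
  u = (3 - (4)·-2.0000) / (5) = 2.2000
  v = (11 - (-4)·2.2000) / (5) = 3.9600
Iteration 2:
  u = (3 - (4)·3.9600) / (5) = -2.5680
  v = (11 - (-4)·-2.5680) / (5) = 0.1456
Iteration 3:
  u = (3 - (4)·0.1456) / (5) = 0.4835
  v = (11 - (-4)·0.4835) / (5) = 2.5868
Change: (3.0515, 2.4412) → max |·| = 3.0515

3.0515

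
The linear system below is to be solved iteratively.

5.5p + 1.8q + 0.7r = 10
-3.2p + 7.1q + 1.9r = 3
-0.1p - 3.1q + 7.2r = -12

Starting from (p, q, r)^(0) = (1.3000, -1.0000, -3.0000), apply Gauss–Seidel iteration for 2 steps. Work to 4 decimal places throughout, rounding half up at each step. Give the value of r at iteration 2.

Iteration 1:
  p = (10 - (1.8)·-1.0000 - (0.7)·-3.0000) / (5.5) = 2.5273
  q = (3 - (-3.2)·2.5273 - (1.9)·-3.0000) / (7.1) = 2.3644
  r = (-12 - (-0.1)·2.5273 - (-3.1)·2.3644) / (7.2) = -0.6136
Iteration 2:
  p = (10 - (1.8)·2.3644 - (0.7)·-0.6136) / (5.5) = 1.1225
  q = (3 - (-3.2)·1.1225 - (1.9)·-0.6136) / (7.1) = 1.0927
  r = (-12 - (-0.1)·1.1225 - (-3.1)·1.0927) / (7.2) = -1.1806

-1.1806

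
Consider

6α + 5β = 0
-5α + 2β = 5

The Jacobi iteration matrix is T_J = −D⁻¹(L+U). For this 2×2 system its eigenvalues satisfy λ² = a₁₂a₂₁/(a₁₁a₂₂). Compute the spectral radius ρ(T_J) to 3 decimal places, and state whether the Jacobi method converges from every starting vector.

1.443

a₁₂a₂₁/(a₁₁a₂₂) = (5)·(-5) / ((6)·(2)) = -2.083333
ρ = √|-2.083333| = √2.083333 = 1.443
ρ > 1, so Jacobi diverges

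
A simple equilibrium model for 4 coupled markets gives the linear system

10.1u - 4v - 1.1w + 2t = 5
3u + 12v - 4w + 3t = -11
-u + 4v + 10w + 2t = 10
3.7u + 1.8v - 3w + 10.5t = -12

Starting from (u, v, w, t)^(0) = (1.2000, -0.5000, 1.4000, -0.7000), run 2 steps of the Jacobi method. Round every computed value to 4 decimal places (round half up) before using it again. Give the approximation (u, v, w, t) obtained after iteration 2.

(0.6402, -0.3070, 1.5048, -0.8344)

Iteration 1:
  u = (5 - (-4)·-0.5000 - (-1.1)·1.4000 - (2)·-0.7000) / (10.1) = 0.5881
  v = (-11 - (3)·1.2000 - (-4)·1.4000 - (3)·-0.7000) / (12) = -0.5750
  w = (10 - (-1)·1.2000 - (4)·-0.5000 - (2)·-0.7000) / (10) = 1.4600
  t = (-12 - (3.7)·1.2000 - (1.8)·-0.5000 - (-3)·1.4000) / (10.5) = -1.0800
Iteration 2:
  u = (5 - (-4)·-0.5750 - (-1.1)·1.4600 - (2)·-1.0800) / (10.1) = 0.6402
  v = (-11 - (3)·0.5881 - (-4)·1.4600 - (3)·-1.0800) / (12) = -0.3070
  w = (10 - (-1)·0.5881 - (4)·-0.5750 - (2)·-1.0800) / (10) = 1.5048
  t = (-12 - (3.7)·0.5881 - (1.8)·-0.5750 - (-3)·1.4600) / (10.5) = -0.8344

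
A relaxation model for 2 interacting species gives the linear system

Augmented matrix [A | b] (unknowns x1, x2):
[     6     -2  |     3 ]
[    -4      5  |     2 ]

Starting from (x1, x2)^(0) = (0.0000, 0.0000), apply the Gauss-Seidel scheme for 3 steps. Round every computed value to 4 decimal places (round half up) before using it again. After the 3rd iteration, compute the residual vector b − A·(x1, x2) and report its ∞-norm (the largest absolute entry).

0.1136

Iteration 1:
  x1 = (3 - (-2)·0.0000) / (6) = 0.5000
  x2 = (2 - (-4)·0.5000) / (5) = 0.8000
Iteration 2:
  x1 = (3 - (-2)·0.8000) / (6) = 0.7667
  x2 = (2 - (-4)·0.7667) / (5) = 1.0134
Iteration 3:
  x1 = (3 - (-2)·1.0134) / (6) = 0.8378
  x2 = (2 - (-4)·0.8378) / (5) = 1.0702
Residual b − A·x = (0.1136, 0.0002); ∞-norm = 0.1136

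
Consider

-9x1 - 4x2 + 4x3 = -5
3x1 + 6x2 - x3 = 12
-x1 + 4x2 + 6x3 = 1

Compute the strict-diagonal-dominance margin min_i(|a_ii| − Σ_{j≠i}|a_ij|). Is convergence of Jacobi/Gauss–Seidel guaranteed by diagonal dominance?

row 1: |-9| − (4+4) = 1
row 2: |6| − (3+1) = 2
row 3: |6| − (1+4) = 1
minimum over rows = 1 → strictly diagonally dominant (convergence guaranteed)

1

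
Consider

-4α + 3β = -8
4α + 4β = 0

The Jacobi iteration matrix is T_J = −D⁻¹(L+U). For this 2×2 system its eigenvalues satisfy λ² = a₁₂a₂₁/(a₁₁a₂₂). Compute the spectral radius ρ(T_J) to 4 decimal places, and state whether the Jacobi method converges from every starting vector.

a₁₂a₂₁/(a₁₁a₂₂) = (3)·(4) / ((-4)·(4)) = -0.750000
ρ = √|-0.750000| = √0.750000 = 0.8660
ρ < 1, so Jacobi converges

0.8660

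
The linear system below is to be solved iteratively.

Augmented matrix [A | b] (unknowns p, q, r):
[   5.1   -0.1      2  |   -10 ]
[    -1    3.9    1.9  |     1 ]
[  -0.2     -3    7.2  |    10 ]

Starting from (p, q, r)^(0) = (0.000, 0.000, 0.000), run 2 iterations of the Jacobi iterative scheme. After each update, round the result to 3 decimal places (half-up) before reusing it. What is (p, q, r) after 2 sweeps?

Iteration 1:
  p = (-10 - (-0.1)·0.000 - (2)·0.000) / (5.1) = -1.961
  q = (1 - (-1)·0.000 - (1.9)·0.000) / (3.9) = 0.256
  r = (10 - (-0.2)·0.000 - (-3)·0.000) / (7.2) = 1.389
Iteration 2:
  p = (-10 - (-0.1)·0.256 - (2)·1.389) / (5.1) = -2.500
  q = (1 - (-1)·-1.961 - (1.9)·1.389) / (3.9) = -0.923
  r = (10 - (-0.2)·-1.961 - (-3)·0.256) / (7.2) = 1.441

(-2.500, -0.923, 1.441)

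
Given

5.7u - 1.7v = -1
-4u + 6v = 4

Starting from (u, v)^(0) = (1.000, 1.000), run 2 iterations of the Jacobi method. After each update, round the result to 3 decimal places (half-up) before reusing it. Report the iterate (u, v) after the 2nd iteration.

Iteration 1:
  u = (-1 - (-1.7)·1.000) / (5.7) = 0.123
  v = (4 - (-4)·1.000) / (6) = 1.333
Iteration 2:
  u = (-1 - (-1.7)·1.333) / (5.7) = 0.222
  v = (4 - (-4)·0.123) / (6) = 0.749

(0.222, 0.749)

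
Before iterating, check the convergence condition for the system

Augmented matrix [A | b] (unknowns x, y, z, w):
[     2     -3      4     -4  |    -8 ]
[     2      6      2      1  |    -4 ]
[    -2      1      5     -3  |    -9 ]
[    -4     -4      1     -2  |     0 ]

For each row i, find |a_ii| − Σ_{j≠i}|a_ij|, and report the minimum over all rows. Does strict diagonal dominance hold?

row 1: |2| − (3+4+4) = -9
row 2: |6| − (2+2+1) = 1
row 3: |5| − (2+1+3) = -1
row 4: |-2| − (4+4+1) = -7
minimum over rows = -9 → not strictly diagonally dominant

-9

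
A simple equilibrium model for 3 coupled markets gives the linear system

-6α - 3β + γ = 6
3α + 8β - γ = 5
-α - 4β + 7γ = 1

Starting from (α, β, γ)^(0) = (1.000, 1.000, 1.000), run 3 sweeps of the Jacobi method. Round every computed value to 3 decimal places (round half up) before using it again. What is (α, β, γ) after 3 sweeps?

(-1.588, 1.038, 0.698)

Iteration 1:
  α = (6 - (-3)·1.000 - (1)·1.000) / (-6) = -1.333
  β = (5 - (3)·1.000 - (-1)·1.000) / (8) = 0.375
  γ = (1 - (-1)·1.000 - (-4)·1.000) / (7) = 0.857
Iteration 2:
  α = (6 - (-3)·0.375 - (1)·0.857) / (-6) = -1.045
  β = (5 - (3)·-1.333 - (-1)·0.857) / (8) = 1.232
  γ = (1 - (-1)·-1.333 - (-4)·0.375) / (7) = 0.167
Iteration 3:
  α = (6 - (-3)·1.232 - (1)·0.167) / (-6) = -1.588
  β = (5 - (3)·-1.045 - (-1)·0.167) / (8) = 1.038
  γ = (1 - (-1)·-1.045 - (-4)·1.232) / (7) = 0.698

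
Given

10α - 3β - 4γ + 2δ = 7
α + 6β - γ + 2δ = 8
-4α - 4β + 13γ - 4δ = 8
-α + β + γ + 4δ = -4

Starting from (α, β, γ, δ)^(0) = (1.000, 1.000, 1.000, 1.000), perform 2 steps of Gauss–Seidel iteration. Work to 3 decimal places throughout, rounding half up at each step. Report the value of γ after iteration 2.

1.318

Iteration 1:
  α = (7 - (-3)·1.000 - (-4)·1.000 - (2)·1.000) / (10) = 1.200
  β = (8 - (1)·1.200 - (-1)·1.000 - (2)·1.000) / (6) = 0.967
  γ = (8 - (-4)·1.200 - (-4)·0.967 - (-4)·1.000) / (13) = 1.590
  δ = (-4 - (-1)·1.200 - (1)·0.967 - (1)·1.590) / (4) = -1.339
Iteration 2:
  α = (7 - (-3)·0.967 - (-4)·1.590 - (2)·-1.339) / (10) = 1.894
  β = (8 - (1)·1.894 - (-1)·1.590 - (2)·-1.339) / (6) = 1.729
  γ = (8 - (-4)·1.894 - (-4)·1.729 - (-4)·-1.339) / (13) = 1.318
  δ = (-4 - (-1)·1.894 - (1)·1.729 - (1)·1.318) / (4) = -1.288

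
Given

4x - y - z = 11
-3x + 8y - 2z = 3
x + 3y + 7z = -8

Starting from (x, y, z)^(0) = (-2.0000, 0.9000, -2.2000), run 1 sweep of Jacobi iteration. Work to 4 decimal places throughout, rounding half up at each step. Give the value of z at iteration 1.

-1.2429

Iteration 1:
  x = (11 - (-1)·0.9000 - (-1)·-2.2000) / (4) = 2.4250
  y = (3 - (-3)·-2.0000 - (-2)·-2.2000) / (8) = -0.9250
  z = (-8 - (1)·-2.0000 - (3)·0.9000) / (7) = -1.2429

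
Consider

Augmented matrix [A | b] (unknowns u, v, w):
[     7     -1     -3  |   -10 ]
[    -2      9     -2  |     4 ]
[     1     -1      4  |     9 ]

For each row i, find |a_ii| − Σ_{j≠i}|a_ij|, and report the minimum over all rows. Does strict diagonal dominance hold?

row 1: |7| − (1+3) = 3
row 2: |9| − (2+2) = 5
row 3: |4| − (1+1) = 2
minimum over rows = 2 → strictly diagonally dominant (convergence guaranteed)

2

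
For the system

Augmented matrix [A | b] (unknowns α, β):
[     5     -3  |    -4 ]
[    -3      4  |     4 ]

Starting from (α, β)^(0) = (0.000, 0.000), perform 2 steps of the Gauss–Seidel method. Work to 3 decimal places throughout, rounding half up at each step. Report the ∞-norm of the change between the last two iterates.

Iteration 1:
  α = (-4 - (-3)·0.000) / (5) = -0.800
  β = (4 - (-3)·-0.800) / (4) = 0.400
Iteration 2:
  α = (-4 - (-3)·0.400) / (5) = -0.560
  β = (4 - (-3)·-0.560) / (4) = 0.580
Change: (0.240, 0.180) → max |·| = 0.240

0.240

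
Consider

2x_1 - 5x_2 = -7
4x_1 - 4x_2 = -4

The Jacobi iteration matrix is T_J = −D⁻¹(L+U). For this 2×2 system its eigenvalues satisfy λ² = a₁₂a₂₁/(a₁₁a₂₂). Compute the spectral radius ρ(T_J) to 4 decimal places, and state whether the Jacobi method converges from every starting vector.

1.5811

a₁₂a₂₁/(a₁₁a₂₂) = (-5)·(4) / ((2)·(-4)) = 2.500000
ρ = √|2.500000| = √2.500000 = 1.5811
ρ > 1, so Jacobi diverges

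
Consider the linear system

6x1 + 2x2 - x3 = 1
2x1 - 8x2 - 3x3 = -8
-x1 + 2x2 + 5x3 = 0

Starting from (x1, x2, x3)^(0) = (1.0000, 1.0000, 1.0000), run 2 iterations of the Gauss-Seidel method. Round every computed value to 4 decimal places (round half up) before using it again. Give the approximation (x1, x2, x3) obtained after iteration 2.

Iteration 1:
  x1 = (1 - (2)·1.0000 - (-1)·1.0000) / (6) = 0.0000
  x2 = (-8 - (2)·0.0000 - (-3)·1.0000) / (-8) = 0.6250
  x3 = (0 - (-1)·0.0000 - (2)·0.6250) / (5) = -0.2500
Iteration 2:
  x1 = (1 - (2)·0.6250 - (-1)·-0.2500) / (6) = -0.0833
  x2 = (-8 - (2)·-0.0833 - (-3)·-0.2500) / (-8) = 1.0729
  x3 = (0 - (-1)·-0.0833 - (2)·1.0729) / (5) = -0.4458

(-0.0833, 1.0729, -0.4458)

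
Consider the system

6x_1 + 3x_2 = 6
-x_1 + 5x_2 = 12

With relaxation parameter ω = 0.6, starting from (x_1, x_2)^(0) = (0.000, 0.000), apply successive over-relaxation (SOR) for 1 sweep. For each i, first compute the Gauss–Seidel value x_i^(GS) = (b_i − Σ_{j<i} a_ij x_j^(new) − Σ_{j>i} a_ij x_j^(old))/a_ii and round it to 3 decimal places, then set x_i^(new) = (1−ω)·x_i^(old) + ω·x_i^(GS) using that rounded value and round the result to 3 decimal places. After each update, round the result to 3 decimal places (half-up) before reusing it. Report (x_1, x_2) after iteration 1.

Iteration 1:
  x_1: GS value = (6 - (3)·0.000) / (6) = 1.000;  x_1 ← (1−ω)·0.000 + ω·1.000 = 0.600
  x_2: GS value = (12 - (-1)·0.600) / (5) = 2.520;  x_2 ← (1−ω)·0.000 + ω·2.520 = 1.512

(0.600, 1.512)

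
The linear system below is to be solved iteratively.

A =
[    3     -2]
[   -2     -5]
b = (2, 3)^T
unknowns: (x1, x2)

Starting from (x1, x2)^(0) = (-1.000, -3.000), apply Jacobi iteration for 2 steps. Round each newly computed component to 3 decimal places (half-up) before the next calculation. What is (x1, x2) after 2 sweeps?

Iteration 1:
  x1 = (2 - (-2)·-3.000) / (3) = -1.333
  x2 = (3 - (-2)·-1.000) / (-5) = -0.200
Iteration 2:
  x1 = (2 - (-2)·-0.200) / (3) = 0.533
  x2 = (3 - (-2)·-1.333) / (-5) = -0.067

(0.533, -0.067)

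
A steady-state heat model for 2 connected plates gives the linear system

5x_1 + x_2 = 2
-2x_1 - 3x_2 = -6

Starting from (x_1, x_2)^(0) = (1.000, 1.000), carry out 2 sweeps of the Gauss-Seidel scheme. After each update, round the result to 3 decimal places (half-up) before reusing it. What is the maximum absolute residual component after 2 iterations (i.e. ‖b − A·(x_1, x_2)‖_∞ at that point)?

Iteration 1:
  x_1 = (2 - (1)·1.000) / (5) = 0.200
  x_2 = (-6 - (-2)·0.200) / (-3) = 1.867
Iteration 2:
  x_1 = (2 - (1)·1.867) / (5) = 0.027
  x_2 = (-6 - (-2)·0.027) / (-3) = 1.982
Residual b − A·x = (-0.117, 0.000); ∞-norm = 0.117

0.117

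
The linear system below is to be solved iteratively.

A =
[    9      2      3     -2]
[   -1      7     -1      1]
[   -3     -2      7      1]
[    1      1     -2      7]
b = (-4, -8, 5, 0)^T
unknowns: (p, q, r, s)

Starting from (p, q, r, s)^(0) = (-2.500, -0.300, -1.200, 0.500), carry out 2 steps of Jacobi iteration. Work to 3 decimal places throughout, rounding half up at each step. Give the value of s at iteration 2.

Iteration 1:
  p = (-4 - (2)·-0.300 - (3)·-1.200 - (-2)·0.500) / (9) = 0.133
  q = (-8 - (-1)·-2.500 - (-1)·-1.200 - (1)·0.500) / (7) = -1.743
  r = (5 - (-3)·-2.500 - (-2)·-0.300 - (1)·0.500) / (7) = -0.514
  s = (0 - (1)·-2.500 - (1)·-0.300 - (-2)·-1.200) / (7) = 0.057
Iteration 2:
  p = (-4 - (2)·-1.743 - (3)·-0.514 - (-2)·0.057) / (9) = 0.127
  q = (-8 - (-1)·0.133 - (-1)·-0.514 - (1)·0.057) / (7) = -1.205
  r = (5 - (-3)·0.133 - (-2)·-1.743 - (1)·0.057) / (7) = 0.265
  s = (0 - (1)·0.133 - (1)·-1.743 - (-2)·-0.514) / (7) = 0.083

0.083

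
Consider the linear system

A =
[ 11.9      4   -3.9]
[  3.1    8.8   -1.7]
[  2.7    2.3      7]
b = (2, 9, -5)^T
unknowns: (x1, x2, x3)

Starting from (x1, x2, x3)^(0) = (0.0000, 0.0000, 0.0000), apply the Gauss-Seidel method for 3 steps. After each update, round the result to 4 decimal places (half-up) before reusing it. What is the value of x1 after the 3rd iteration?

Iteration 1:
  x1 = (2 - (4)·0.0000 - (-3.9)·0.0000) / (11.9) = 0.1681
  x2 = (9 - (3.1)·0.1681 - (-1.7)·0.0000) / (8.8) = 0.9635
  x3 = (-5 - (2.7)·0.1681 - (2.3)·0.9635) / (7) = -1.0957
Iteration 2:
  x1 = (2 - (4)·0.9635 - (-3.9)·-1.0957) / (11.9) = -0.5149
  x2 = (9 - (3.1)·-0.5149 - (-1.7)·-1.0957) / (8.8) = 0.9924
  x3 = (-5 - (2.7)·-0.5149 - (2.3)·0.9924) / (7) = -0.8418
Iteration 3:
  x1 = (2 - (4)·0.9924 - (-3.9)·-0.8418) / (11.9) = -0.4414
  x2 = (9 - (3.1)·-0.4414 - (-1.7)·-0.8418) / (8.8) = 1.0156
  x3 = (-5 - (2.7)·-0.4414 - (2.3)·1.0156) / (7) = -0.8777

-0.4414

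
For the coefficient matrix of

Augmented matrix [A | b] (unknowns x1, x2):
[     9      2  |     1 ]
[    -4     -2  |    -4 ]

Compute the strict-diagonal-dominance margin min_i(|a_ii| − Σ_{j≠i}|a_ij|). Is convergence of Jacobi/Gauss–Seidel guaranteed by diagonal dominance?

row 1: |9| − (2) = 7
row 2: |-2| − (4) = -2
minimum over rows = -2 → not strictly diagonally dominant

-2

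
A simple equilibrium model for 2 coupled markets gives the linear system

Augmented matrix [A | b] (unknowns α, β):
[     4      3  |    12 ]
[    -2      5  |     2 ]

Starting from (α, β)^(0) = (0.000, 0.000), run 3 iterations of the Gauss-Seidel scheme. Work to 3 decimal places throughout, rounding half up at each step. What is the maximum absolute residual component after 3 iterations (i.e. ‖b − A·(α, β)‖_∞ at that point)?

0.432

Iteration 1:
  α = (12 - (3)·0.000) / (4) = 3.000
  β = (2 - (-2)·3.000) / (5) = 1.600
Iteration 2:
  α = (12 - (3)·1.600) / (4) = 1.800
  β = (2 - (-2)·1.800) / (5) = 1.120
Iteration 3:
  α = (12 - (3)·1.120) / (4) = 2.160
  β = (2 - (-2)·2.160) / (5) = 1.264
Residual b − A·x = (-0.432, 0.000); ∞-norm = 0.432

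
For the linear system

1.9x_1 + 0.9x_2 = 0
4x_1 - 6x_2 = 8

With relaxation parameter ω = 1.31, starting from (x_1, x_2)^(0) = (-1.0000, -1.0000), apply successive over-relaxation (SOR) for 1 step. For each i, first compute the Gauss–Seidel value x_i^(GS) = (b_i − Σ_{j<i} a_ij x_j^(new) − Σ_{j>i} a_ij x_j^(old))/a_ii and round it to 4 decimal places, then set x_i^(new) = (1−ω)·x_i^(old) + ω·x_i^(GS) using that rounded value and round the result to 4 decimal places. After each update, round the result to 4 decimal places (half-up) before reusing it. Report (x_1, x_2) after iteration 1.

(0.9305, -0.6240)

Iteration 1:
  x_1: GS value = (0 - (0.9)·-1.0000) / (1.9) = 0.4737;  x_1 ← (1−ω)·-1.0000 + ω·0.4737 = 0.9305
  x_2: GS value = (8 - (4)·0.9305) / (-6) = -0.7130;  x_2 ← (1−ω)·-1.0000 + ω·-0.7130 = -0.6240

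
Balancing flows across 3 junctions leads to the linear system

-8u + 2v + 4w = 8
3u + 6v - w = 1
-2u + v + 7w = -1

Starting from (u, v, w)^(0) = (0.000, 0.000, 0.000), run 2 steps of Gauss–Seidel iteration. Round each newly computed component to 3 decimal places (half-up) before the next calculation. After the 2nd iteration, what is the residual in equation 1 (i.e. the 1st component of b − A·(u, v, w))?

Iteration 1:
  u = (8 - (2)·0.000 - (4)·0.000) / (-8) = -1.000
  v = (1 - (3)·-1.000 - (-1)·0.000) / (6) = 0.667
  w = (-1 - (-2)·-1.000 - (1)·0.667) / (7) = -0.524
Iteration 2:
  u = (8 - (2)·0.667 - (4)·-0.524) / (-8) = -1.095
  v = (1 - (3)·-1.095 - (-1)·-0.524) / (6) = 0.627
  w = (-1 - (-2)·-1.095 - (1)·0.627) / (7) = -0.545
Residual b − A·x = (0.166, -0.022, -0.002)

0.166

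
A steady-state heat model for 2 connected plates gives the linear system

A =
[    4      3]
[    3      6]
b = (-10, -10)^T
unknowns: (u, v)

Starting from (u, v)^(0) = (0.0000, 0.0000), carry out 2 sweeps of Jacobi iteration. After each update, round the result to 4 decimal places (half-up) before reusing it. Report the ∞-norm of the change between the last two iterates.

1.2500

Iteration 1:
  u = (-10 - (3)·0.0000) / (4) = -2.5000
  v = (-10 - (3)·0.0000) / (6) = -1.6667
Iteration 2:
  u = (-10 - (3)·-1.6667) / (4) = -1.2500
  v = (-10 - (3)·-2.5000) / (6) = -0.4167
Change: (1.2500, 1.2500) → max |·| = 1.2500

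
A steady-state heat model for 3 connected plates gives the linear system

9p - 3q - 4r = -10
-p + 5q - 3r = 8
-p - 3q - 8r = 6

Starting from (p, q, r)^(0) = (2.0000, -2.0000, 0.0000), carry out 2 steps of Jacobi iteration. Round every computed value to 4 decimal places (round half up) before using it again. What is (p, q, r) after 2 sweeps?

Iteration 1:
  p = (-10 - (-3)·-2.0000 - (-4)·0.0000) / (9) = -1.7778
  q = (8 - (-1)·2.0000 - (-3)·0.0000) / (5) = 2.0000
  r = (6 - (-1)·2.0000 - (-3)·-2.0000) / (-8) = -0.2500
Iteration 2:
  p = (-10 - (-3)·2.0000 - (-4)·-0.2500) / (9) = -0.5556
  q = (8 - (-1)·-1.7778 - (-3)·-0.2500) / (5) = 1.0944
  r = (6 - (-1)·-1.7778 - (-3)·2.0000) / (-8) = -1.2778

(-0.5556, 1.0944, -1.2778)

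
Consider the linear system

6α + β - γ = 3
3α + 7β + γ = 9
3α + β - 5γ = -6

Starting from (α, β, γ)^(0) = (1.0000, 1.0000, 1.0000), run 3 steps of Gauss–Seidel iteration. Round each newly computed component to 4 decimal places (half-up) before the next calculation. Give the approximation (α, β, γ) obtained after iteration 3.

(0.6591, 0.7560, 1.7467)

Iteration 1:
  α = (3 - (1)·1.0000 - (-1)·1.0000) / (6) = 0.5000
  β = (9 - (3)·0.5000 - (1)·1.0000) / (7) = 0.9286
  γ = (-6 - (3)·0.5000 - (1)·0.9286) / (-5) = 1.6857
Iteration 2:
  α = (3 - (1)·0.9286 - (-1)·1.6857) / (6) = 0.6262
  β = (9 - (3)·0.6262 - (1)·1.6857) / (7) = 0.7765
  γ = (-6 - (3)·0.6262 - (1)·0.7765) / (-5) = 1.7310
Iteration 3:
  α = (3 - (1)·0.7765 - (-1)·1.7310) / (6) = 0.6591
  β = (9 - (3)·0.6591 - (1)·1.7310) / (7) = 0.7560
  γ = (-6 - (3)·0.6591 - (1)·0.7560) / (-5) = 1.7467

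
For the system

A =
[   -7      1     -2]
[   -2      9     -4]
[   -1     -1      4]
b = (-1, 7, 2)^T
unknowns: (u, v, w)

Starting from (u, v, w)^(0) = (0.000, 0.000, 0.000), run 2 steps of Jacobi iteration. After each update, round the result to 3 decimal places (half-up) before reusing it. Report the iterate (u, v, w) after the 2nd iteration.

(0.111, 1.032, 0.730)

Iteration 1:
  u = (-1 - (1)·0.000 - (-2)·0.000) / (-7) = 0.143
  v = (7 - (-2)·0.000 - (-4)·0.000) / (9) = 0.778
  w = (2 - (-1)·0.000 - (-1)·0.000) / (4) = 0.500
Iteration 2:
  u = (-1 - (1)·0.778 - (-2)·0.500) / (-7) = 0.111
  v = (7 - (-2)·0.143 - (-4)·0.500) / (9) = 1.032
  w = (2 - (-1)·0.143 - (-1)·0.778) / (4) = 0.730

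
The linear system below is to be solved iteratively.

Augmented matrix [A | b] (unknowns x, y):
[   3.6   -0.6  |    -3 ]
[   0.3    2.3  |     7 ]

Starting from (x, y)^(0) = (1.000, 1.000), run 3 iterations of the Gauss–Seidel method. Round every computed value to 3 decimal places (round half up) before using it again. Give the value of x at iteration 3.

Iteration 1:
  x = (-3 - (-0.6)·1.000) / (3.6) = -0.667
  y = (7 - (0.3)·-0.667) / (2.3) = 3.130
Iteration 2:
  x = (-3 - (-0.6)·3.130) / (3.6) = -0.312
  y = (7 - (0.3)·-0.312) / (2.3) = 3.084
Iteration 3:
  x = (-3 - (-0.6)·3.084) / (3.6) = -0.319
  y = (7 - (0.3)·-0.319) / (2.3) = 3.085

-0.319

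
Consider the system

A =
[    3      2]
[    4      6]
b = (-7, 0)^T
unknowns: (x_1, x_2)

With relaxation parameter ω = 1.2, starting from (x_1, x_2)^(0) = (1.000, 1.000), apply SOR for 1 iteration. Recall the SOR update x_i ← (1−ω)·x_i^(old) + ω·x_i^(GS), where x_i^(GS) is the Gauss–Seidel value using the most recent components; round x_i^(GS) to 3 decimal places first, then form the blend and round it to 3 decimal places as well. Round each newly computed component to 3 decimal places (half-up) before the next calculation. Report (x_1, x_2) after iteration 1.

Iteration 1:
  x_1: GS value = (-7 - (2)·1.000) / (3) = -3.000;  x_1 ← (1−ω)·1.000 + ω·-3.000 = -3.800
  x_2: GS value = (0 - (4)·-3.800) / (6) = 2.533;  x_2 ← (1−ω)·1.000 + ω·2.533 = 2.840

(-3.800, 2.840)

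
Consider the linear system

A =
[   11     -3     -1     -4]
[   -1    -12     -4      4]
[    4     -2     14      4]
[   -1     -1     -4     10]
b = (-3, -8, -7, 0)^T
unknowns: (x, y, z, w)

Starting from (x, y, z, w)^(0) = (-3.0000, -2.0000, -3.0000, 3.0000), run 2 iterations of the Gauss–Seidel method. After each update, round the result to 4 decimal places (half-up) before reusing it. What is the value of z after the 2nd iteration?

-0.4243

Iteration 1:
  x = (-3 - (-3)·-2.0000 - (-1)·-3.0000 - (-4)·3.0000) / (11) = 0.0000
  y = (-8 - (-1)·0.0000 - (-4)·-3.0000 - (4)·3.0000) / (-12) = 2.6667
  z = (-7 - (4)·0.0000 - (-2)·2.6667 - (4)·3.0000) / (14) = -0.9762
  w = (0 - (-1)·0.0000 - (-1)·2.6667 - (-4)·-0.9762) / (10) = -0.1238
Iteration 2:
  x = (-3 - (-3)·2.6667 - (-1)·-0.9762 - (-4)·-0.1238) / (11) = 0.3208
  y = (-8 - (-1)·0.3208 - (-4)·-0.9762 - (4)·-0.1238) / (-12) = 0.9241
  z = (-7 - (4)·0.3208 - (-2)·0.9241 - (4)·-0.1238) / (14) = -0.4243
  w = (0 - (-1)·0.3208 - (-1)·0.9241 - (-4)·-0.4243) / (10) = -0.0452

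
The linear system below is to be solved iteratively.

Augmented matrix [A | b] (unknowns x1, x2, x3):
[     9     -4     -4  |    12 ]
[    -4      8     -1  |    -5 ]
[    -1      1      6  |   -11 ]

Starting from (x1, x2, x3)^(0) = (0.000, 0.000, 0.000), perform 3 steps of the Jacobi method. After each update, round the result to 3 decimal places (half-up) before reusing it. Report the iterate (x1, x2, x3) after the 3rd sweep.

(0.580, -0.693, -1.762)

Iteration 1:
  x1 = (12 - (-4)·0.000 - (-4)·0.000) / (9) = 1.333
  x2 = (-5 - (-4)·0.000 - (-1)·0.000) / (8) = -0.625
  x3 = (-11 - (-1)·0.000 - (1)·0.000) / (6) = -1.833
Iteration 2:
  x1 = (12 - (-4)·-0.625 - (-4)·-1.833) / (9) = 0.241
  x2 = (-5 - (-4)·1.333 - (-1)·-1.833) / (8) = -0.188
  x3 = (-11 - (-1)·1.333 - (1)·-0.625) / (6) = -1.507
Iteration 3:
  x1 = (12 - (-4)·-0.188 - (-4)·-1.507) / (9) = 0.580
  x2 = (-5 - (-4)·0.241 - (-1)·-1.507) / (8) = -0.693
  x3 = (-11 - (-1)·0.241 - (1)·-0.188) / (6) = -1.762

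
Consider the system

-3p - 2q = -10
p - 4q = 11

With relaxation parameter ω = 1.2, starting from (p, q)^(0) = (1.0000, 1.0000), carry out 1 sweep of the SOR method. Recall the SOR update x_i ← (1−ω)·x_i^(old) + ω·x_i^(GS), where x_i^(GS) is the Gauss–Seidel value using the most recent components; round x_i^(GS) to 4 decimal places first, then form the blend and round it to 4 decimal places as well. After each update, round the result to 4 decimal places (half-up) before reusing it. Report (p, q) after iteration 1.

Iteration 1:
  p: GS value = (-10 - (-2)·1.0000) / (-3) = 2.6667;  p ← (1−ω)·1.0000 + ω·2.6667 = 3.0000
  q: GS value = (11 - (1)·3.0000) / (-4) = -2.0000;  q ← (1−ω)·1.0000 + ω·-2.0000 = -2.6000

(3.0000, -2.6000)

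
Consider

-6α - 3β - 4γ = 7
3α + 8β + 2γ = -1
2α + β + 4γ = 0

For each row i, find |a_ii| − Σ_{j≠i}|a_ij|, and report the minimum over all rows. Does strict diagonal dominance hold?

row 1: |-6| − (3+4) = -1
row 2: |8| − (3+2) = 3
row 3: |4| − (2+1) = 1
minimum over rows = -1 → not strictly diagonally dominant

-1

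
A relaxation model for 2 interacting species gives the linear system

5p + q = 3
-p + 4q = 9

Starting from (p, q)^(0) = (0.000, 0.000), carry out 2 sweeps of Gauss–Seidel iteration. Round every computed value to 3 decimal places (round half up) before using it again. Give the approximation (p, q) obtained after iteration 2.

Iteration 1:
  p = (3 - (1)·0.000) / (5) = 0.600
  q = (9 - (-1)·0.600) / (4) = 2.400
Iteration 2:
  p = (3 - (1)·2.400) / (5) = 0.120
  q = (9 - (-1)·0.120) / (4) = 2.280

(0.120, 2.280)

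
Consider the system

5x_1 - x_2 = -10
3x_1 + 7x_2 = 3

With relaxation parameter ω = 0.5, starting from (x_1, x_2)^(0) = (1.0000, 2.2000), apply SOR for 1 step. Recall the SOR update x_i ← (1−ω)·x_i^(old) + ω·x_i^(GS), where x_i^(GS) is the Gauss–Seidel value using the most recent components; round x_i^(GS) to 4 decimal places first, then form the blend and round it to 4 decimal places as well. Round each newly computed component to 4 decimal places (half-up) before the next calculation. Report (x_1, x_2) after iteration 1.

(-0.2800, 1.3743)

Iteration 1:
  x_1: GS value = (-10 - (-1)·2.2000) / (5) = -1.5600;  x_1 ← (1−ω)·1.0000 + ω·-1.5600 = -0.2800
  x_2: GS value = (3 - (3)·-0.2800) / (7) = 0.5486;  x_2 ← (1−ω)·2.2000 + ω·0.5486 = 1.3743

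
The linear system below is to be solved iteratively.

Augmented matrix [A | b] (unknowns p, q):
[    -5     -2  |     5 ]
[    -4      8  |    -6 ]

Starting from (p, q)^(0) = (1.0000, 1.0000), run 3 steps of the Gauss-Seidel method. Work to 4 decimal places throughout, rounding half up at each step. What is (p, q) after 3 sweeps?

(-0.6160, -1.0580)

Iteration 1:
  p = (5 - (-2)·1.0000) / (-5) = -1.4000
  q = (-6 - (-4)·-1.4000) / (8) = -1.4500
Iteration 2:
  p = (5 - (-2)·-1.4500) / (-5) = -0.4200
  q = (-6 - (-4)·-0.4200) / (8) = -0.9600
Iteration 3:
  p = (5 - (-2)·-0.9600) / (-5) = -0.6160
  q = (-6 - (-4)·-0.6160) / (8) = -1.0580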